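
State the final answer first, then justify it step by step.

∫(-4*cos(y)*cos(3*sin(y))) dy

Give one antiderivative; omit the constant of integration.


The answer is -4*sin(3*sin(y))/3.
Step 1. Substitute u = sin(y), turning ∫(-4*cos(y)*cos(3*sin(y))) dy into ∫(-4*cos(3*u)) du: now ∫(-4*cos(3*u)) du.
Step 2. Evaluate the standard form: now -4*sin(3*u)/3.
Step 3. Substitute back u = sin(y): now -4*sin(3*sin(y))/3.
Answer: -4*sin(3*sin(y))/3.


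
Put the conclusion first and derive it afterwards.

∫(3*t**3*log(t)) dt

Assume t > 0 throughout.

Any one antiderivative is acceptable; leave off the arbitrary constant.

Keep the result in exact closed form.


The answer is 3*t**4*log(t)/4 - 3*t**4/16.
Step 1. Integrate ∫(3*t**3*log(t)) dt by parts with u = log(t), dv = (3*t**3) dt, so v = 3*t**4/4 [assuming t > 0]: now 3*t**4*log(t)/4 + ∫(-3*t**3/4) dt.
Step 2. Evaluate the standard form: now 3*t**4*log(t)/4 - 3*t**4/16.
Answer: 3*t**4*log(t)/4 - 3*t**4/16.


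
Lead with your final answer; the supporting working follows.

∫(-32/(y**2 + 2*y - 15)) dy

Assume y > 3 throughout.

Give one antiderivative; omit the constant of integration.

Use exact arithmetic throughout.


The answer is -4*log(y - 3) + 4*log(y + 5).
Step 1. Decompose ∫(-32/(y**2 + 2*y - 15)) dy by partial fractions, -32/(y**2 + 2*y - 15) = 4/(y + 5) - 4/(y - 3): now ∫(-4/(y - 3)) dy + ∫(4/(y + 5)) dy.
Step 2. Evaluate the standard form [assuming y > -5]: now 4*log(y + 5) + ∫(-4/(y - 3)) dy.
Step 3. Evaluate the standard form [assuming y > 3]: now -4*log(y - 3) + 4*log(y + 5).
Answer: -4*log(y - 3) + 4*log(y + 5).


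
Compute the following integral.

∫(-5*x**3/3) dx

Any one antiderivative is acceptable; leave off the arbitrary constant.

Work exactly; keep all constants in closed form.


Answer: -5*x**4/12.


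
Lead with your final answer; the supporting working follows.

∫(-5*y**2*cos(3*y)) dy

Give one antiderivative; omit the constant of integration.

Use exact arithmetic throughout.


The answer is -5*y**2*sin(3*y)/3 - 10*y*cos(3*y)/9 + 10*sin(3*y)/27.
Step 1. Integrate ∫(-5*y**2*cos(3*y)) dy by parts with u = y**2, dv = (-5*cos(3*y)) dy, so v = -5*sin(3*y)/3: now -5*y**2*sin(3*y)/3 + ∫(10*y*sin(3*y)/3) dy.
Step 2. Integrate ∫(10*y*sin(3*y)/3) dy by parts with u = y, dv = (10*sin(3*y)/3) dy, so v = -10*cos(3*y)/9: now -5*y**2*sin(3*y)/3 - 10*y*cos(3*y)/9 + ∫(10*cos(3*y)/9) dy.
Step 3. Evaluate the standard form: now -5*y**2*sin(3*y)/3 - 10*y*cos(3*y)/9 + 10*sin(3*y)/27.
Answer: -5*y**2*sin(3*y)/3 - 10*y*cos(3*y)/9 + 10*sin(3*y)/27.


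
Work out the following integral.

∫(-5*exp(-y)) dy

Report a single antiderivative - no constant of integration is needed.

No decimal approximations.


Answer: 5*exp(-y).


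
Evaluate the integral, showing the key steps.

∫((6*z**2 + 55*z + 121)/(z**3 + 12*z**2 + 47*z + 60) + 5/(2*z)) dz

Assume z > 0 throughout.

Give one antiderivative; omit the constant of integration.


Step 1. Rewrite: now ∫(5/(2*z)) dz + ∫((6*z**2 + 55*z + 121)/(z**3 + 12*z**2 + 47*z + 60)) dz.
Step 2. Evaluate the standard form [assuming z > 0]: now 5*log(z)/2 + ∫((6*z**2 + 55*z + 121)/(z**3 + 12*z**2 + 47*z + 60)) dz.
Step 3. Decompose ∫((6*z**2 + 55*z + 121)/(z**3 + 12*z**2 + 47*z + 60)) dz by partial fractions, (6*z**2 + 55*z + 121)/(z**3 + 12*z**2 + 47*z + 60) = -2/(z + 5) + 3/(z + 4) + 5/(z + 3): now 5*log(z)/2 + ∫(5/(z + 3)) dz + ∫(3/(z + 4)) dz + ∫(-2/(z + 5)) dz.
Step 4. Evaluate the standard form [assuming z > -4]: now 5*log(z)/2 + 3*log(z + 4) + ∫(5/(z + 3)) dz + ∫(-2/(z + 5)) dz.
Step 5. Evaluate the standard form [assuming z > -3]: now 5*log(z)/2 + 5*log(z + 3) + 3*log(z + 4) + ∫(-2/(z + 5)) dz.
Step 6. Evaluate the standard form [assuming z > -5]: now 5*log(z)/2 + 5*log(z + 3) + 3*log(z + 4) - 2*log(z + 5).
Answer: 5*log(z)/2 + 5*log(z + 3) + 3*log(z + 4) - 2*log(z + 5).


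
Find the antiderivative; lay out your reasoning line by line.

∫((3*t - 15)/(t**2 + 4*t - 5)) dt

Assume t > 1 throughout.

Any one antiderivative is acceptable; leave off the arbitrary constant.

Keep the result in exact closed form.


Step 1. Decompose ∫((3*t - 15)/(t**2 + 4*t - 5)) dt by partial fractions, (3*t - 15)/(t**2 + 4*t - 5) = 5/(t + 5) - 2/(t - 1): now ∫(-2/(t - 1)) dt + ∫(5/(t + 5)) dt.
Step 2. Evaluate the standard form [assuming t > 1]: now -2*log(t - 1) + ∫(5/(t + 5)) dt.
Step 3. Evaluate the standard form [assuming t > -5]: now -2*log(t - 1) + 5*log(t + 5).
Answer: -2*log(t - 1) + 5*log(t + 5).


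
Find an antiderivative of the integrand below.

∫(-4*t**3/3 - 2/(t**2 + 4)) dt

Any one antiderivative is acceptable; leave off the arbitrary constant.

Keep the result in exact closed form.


Answer: -t**4/3 - atan(t/2).


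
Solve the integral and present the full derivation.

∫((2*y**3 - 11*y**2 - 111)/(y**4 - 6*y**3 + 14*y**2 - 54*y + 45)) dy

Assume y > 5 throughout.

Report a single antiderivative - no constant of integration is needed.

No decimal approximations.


Step 1. Decompose ∫((2*y**3 - 11*y**2 - 111)/(y**4 - 6*y**3 + 14*y**2 - 54*y + 45)) dy by partial fractions, (2*y**3 - 11*y**2 - 111)/(y**4 - 6*y**3 + 14*y**2 - 54*y + 45) = 3/(y**2 + 9) + 3/(y - 1) - 1/(y - 5): now ∫(-1/(y - 5)) dy + ∫(3/(y - 1)) dy + ∫(3/(y**2 + 9)) dy.
Step 2. Evaluate the standard form [assuming y > 5]: now -log(y - 5) + ∫(3/(y - 1)) dy + ∫(3/(y**2 + 9)) dy.
Step 3. Evaluate the standard form [assuming y > 1]: now -log(y - 5) + 3*log(y - 1) + ∫(3/(y**2 + 9)) dy.
Step 4. Evaluate the standard form: now -log(y - 5) + 3*log(y - 1) + atan(y/3).
Answer: -log(y - 5) + 3*log(y - 1) + atan(y/3).


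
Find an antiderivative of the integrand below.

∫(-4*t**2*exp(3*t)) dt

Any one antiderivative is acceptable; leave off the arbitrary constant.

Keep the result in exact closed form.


Answer: -4*t**2*exp(3*t)/3 + 8*t*exp(3*t)/9 - 8*exp(3*t)/27.


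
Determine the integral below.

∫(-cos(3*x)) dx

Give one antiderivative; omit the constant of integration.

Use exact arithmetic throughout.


Answer: -sin(3*x)/3.


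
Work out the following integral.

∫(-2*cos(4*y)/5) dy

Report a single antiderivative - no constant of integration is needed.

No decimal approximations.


Answer: -sin(4*y)/10.


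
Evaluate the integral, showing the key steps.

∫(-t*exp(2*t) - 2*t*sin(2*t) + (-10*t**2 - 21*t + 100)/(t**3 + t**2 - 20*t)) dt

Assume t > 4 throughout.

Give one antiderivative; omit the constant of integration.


Step 1. Rewrite: now ∫(-t*exp(2*t)) dt + ∫(-2*t*sin(2*t)) dt + ∫((-10*t**2 - 21*t + 100)/(t**3 + t**2 - 20*t)) dt.
Step 2. Integrate ∫(-t*exp(2*t)) dt by parts with u = t, dv = (-exp(2*t)) dt, so v = -exp(2*t)/2: now -t*exp(2*t)/2 + ∫(-2*t*sin(2*t)) dt + ∫((-10*t**2 - 21*t + 100)/(t**3 + t**2 - 20*t)) dt + ∫(exp(2*t)/2) dt.
Step 3. Evaluate the standard form: now -t*exp(2*t)/2 + exp(2*t)/4 + ∫(-2*t*sin(2*t)) dt + ∫((-10*t**2 - 21*t + 100)/(t**3 + t**2 - 20*t)) dt.
Step 4. Decompose ∫((-10*t**2 - 21*t + 100)/(t**3 + t**2 - 20*t)) dt by partial fractions, (-10*t**2 - 21*t + 100)/(t**3 + t**2 - 20*t) = -1/(t + 5) - 4/(t - 4) - 5/t: now -t*exp(2*t)/2 + exp(2*t)/4 + ∫(-5/t) dt + ∫(-2*t*sin(2*t)) dt + ∫(-4/(t - 4)) dt + ∫(-1/(t + 5)) dt.
Step 5. Evaluate the standard form [assuming t > 0]: now -t*exp(2*t)/2 + exp(2*t)/4 - 5*log(t) + ∫(-2*t*sin(2*t)) dt + ∫(-4/(t - 4)) dt + ∫(-1/(t + 5)) dt.
Step 6. Evaluate the standard form [assuming t > 4]: now -t*exp(2*t)/2 + exp(2*t)/4 - 5*log(t) - 4*log(t - 4) + ∫(-2*t*sin(2*t)) dt + ∫(-1/(t + 5)) dt.
Step 7. Evaluate the standard form [assuming t > -5]: now -t*exp(2*t)/2 + exp(2*t)/4 - 5*log(t) - 4*log(t - 4) - log(t + 5) + ∫(-2*t*sin(2*t)) dt.
Step 8. Integrate ∫(-2*t*sin(2*t)) dt by parts with u = t, dv = (-2*sin(2*t)) dt, so v = cos(2*t): now -t*exp(2*t)/2 + t*cos(2*t) + exp(2*t)/4 - 5*log(t) - 4*log(t - 4) - log(t + 5) + ∫(-cos(2*t)) dt.
Step 9. Evaluate the standard form: now -t*exp(2*t)/2 + t*cos(2*t) + exp(2*t)/4 - 5*log(t) - 4*log(t - 4) - log(t + 5) - sin(2*t)/2.
Answer: -t*exp(2*t)/2 + t*cos(2*t) + exp(2*t)/4 - 5*log(t) - 4*log(t - 4) - log(t + 5) - sin(2*t)/2.


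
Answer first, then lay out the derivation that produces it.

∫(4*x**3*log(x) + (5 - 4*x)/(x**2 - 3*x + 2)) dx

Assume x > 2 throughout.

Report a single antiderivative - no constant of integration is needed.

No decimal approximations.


The answer is x**4*log(x) - x**4/4 - 3*log(x - 2) - log(x - 1).
Step 1. Rewrite: now ∫(4*x**3*log(x)) dx + ∫((5 - 4*x)/(x**2 - 3*x + 2)) dx.
Step 2. Decompose ∫((5 - 4*x)/(x**2 - 3*x + 2)) dx by partial fractions, (5 - 4*x)/(x**2 - 3*x + 2) = -1/(x - 1) - 3/(x - 2): now ∫(4*x**3*log(x)) dx + ∫(-3/(x - 2)) dx + ∫(-1/(x - 1)) dx.
Step 3. Evaluate the standard form [assuming x > 2]: now -3*log(x - 2) + ∫(4*x**3*log(x)) dx + ∫(-1/(x - 1)) dx.
Step 4. Evaluate the standard form [assuming x > 1]: now -3*log(x - 2) - log(x - 1) + ∫(4*x**3*log(x)) dx.
Step 5. Integrate ∫(4*x**3*log(x)) dx by parts with u = log(x), dv = (4*x**3) dx, so v = x**4 [assuming x > 0]: now x**4*log(x) - 3*log(x - 2) - log(x - 1) + ∫(-x**3) dx.
Step 6. Evaluate the standard form: now x**4*log(x) - x**4/4 - 3*log(x - 2) - log(x - 1).
Answer: x**4*log(x) - x**4/4 - 3*log(x - 2) - log(x - 1).


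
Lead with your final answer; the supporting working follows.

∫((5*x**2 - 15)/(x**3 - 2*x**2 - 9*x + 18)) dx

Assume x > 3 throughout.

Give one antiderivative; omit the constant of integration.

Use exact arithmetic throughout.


The answer is 5*log(x - 3) - log(x - 2) + log(x + 3).
Step 1. Decompose ∫((5*x**2 - 15)/(x**3 - 2*x**2 - 9*x + 18)) dx by partial fractions, (5*x**2 - 15)/(x**3 - 2*x**2 - 9*x + 18) = 1/(x + 3) - 1/(x - 2) + 5/(x - 3): now ∫(5/(x - 3)) dx + ∫(-1/(x - 2)) dx + ∫(1/(x + 3)) dx.
Step 2. Evaluate the standard form [assuming x > 2]: now -log(x - 2) + ∫(5/(x - 3)) dx + ∫(1/(x + 3)) dx.
Step 3. Evaluate the standard form [assuming x > -3]: now -log(x - 2) + log(x + 3) + ∫(5/(x - 3)) dx.
Step 4. Evaluate the standard form [assuming x > 3]: now 5*log(x - 3) - log(x - 2) + log(x + 3).
Answer: 5*log(x - 3) - log(x - 2) + log(x + 3).


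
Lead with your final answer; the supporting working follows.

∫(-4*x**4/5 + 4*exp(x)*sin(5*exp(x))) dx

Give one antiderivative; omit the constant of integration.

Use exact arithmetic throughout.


The answer is -4*x**5/25 - 4*cos(5*exp(x))/5.
Step 1. Rewrite: now ∫(-4*x**4/5) dx + ∫(4*exp(x)*sin(5*exp(x))) dx.
Step 2. Substitute u = exp(x), turning ∫(4*exp(x)*sin(5*exp(x))) dx into ∫(4*sin(5*u)) du: now ∫(-4*x**4/5) dx + ∫(4*sin(5*u)) du.
Step 3. Evaluate the standard form: now -4*cos(5*u)/5 + ∫(-4*x**4/5) dx.
Step 4. Substitute back u = exp(x): now -4*cos(5*exp(x))/5 + ∫(-4*x**4/5) dx.
Step 5. Evaluate the standard form: now -4*x**5/25 - 4*cos(5*exp(x))/5.
Answer: -4*x**5/25 - 4*cos(5*exp(x))/5.


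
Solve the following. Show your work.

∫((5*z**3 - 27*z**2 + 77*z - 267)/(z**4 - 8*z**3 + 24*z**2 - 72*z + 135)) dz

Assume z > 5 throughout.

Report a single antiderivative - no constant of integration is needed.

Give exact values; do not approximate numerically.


Step 1. Decompose ∫((5*z**3 - 27*z**2 + 77*z - 267)/(z**4 - 8*z**3 + 24*z**2 - 72*z + 135)) dz by partial fractions, (5*z**3 - 27*z**2 + 77*z - 267)/(z**4 - 8*z**3 + 24*z**2 - 72*z + 135) = -4/(z**2 + 9) + 4/(z - 3) + 1/(z - 5): now ∫(1/(z - 5)) dz + ∫(4/(z - 3)) dz + ∫(-4/(z**2 + 9)) dz.
Step 2. Evaluate the standard form [assuming z > 5]: now log(z - 5) + ∫(4/(z - 3)) dz + ∫(-4/(z**2 + 9)) dz.
Step 3. Evaluate the standard form [assuming z > 3]: now log(z - 5) + 4*log(z - 3) + ∫(-4/(z**2 + 9)) dz.
Step 4. Evaluate the standard form: now log(z - 5) + 4*log(z - 3) - 4*atan(z/3)/3.
Answer: log(z - 5) + 4*log(z - 3) - 4*atan(z/3)/3.


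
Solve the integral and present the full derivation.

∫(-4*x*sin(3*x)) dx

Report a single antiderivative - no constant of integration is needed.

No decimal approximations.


Step 1. Integrate ∫(-4*x*sin(3*x)) dx by parts with u = x, dv = (-4*sin(3*x)) dx, so v = 4*cos(3*x)/3: now 4*x*cos(3*x)/3 + ∫(-4*cos(3*x)/3) dx.
Step 2. Evaluate the standard form: now 4*x*cos(3*x)/3 - 4*sin(3*x)/9.
Answer: 4*x*cos(3*x)/3 - 4*sin(3*x)/9.


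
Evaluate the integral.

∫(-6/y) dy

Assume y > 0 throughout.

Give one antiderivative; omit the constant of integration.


Answer: -6*log(y).


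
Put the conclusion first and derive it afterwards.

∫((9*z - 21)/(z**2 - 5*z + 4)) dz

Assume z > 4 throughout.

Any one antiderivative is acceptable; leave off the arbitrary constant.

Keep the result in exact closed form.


The answer is 5*log(z - 4) + 4*log(z - 1).
Step 1. Decompose ∫((9*z - 21)/(z**2 - 5*z + 4)) dz by partial fractions, (9*z - 21)/(z**2 - 5*z + 4) = 4/(z - 1) + 5/(z - 4): now ∫(5/(z - 4)) dz + ∫(4/(z - 1)) dz.
Step 2. Evaluate the standard form [assuming z > 1]: now 4*log(z - 1) + ∫(5/(z - 4)) dz.
Step 3. Evaluate the standard form [assuming z > 4]: now 5*log(z - 4) + 4*log(z - 1).
Answer: 5*log(z - 4) + 4*log(z - 1).


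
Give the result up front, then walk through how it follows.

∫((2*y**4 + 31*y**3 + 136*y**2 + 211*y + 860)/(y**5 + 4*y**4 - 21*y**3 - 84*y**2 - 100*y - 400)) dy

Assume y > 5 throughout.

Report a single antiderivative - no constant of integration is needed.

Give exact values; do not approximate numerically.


The answer is 4*log(y - 5) - 4*log(y + 4) + 2*log(y + 5) - 3*atan(y/2)/2.
Step 1. Decompose ∫((2*y**4 + 31*y**3 + 136*y**2 + 211*y + 860)/(y**5 + 4*y**4 - 21*y**3 - 84*y**2 - 100*y - 400)) dy by partial fractions, (2*y**4 + 31*y**3 + 136*y**2 + 211*y + 860)/(y**5 + 4*y**4 - 21*y**3 - 84*y**2 - 100*y - 400) = -3/(y**2 + 4) + 2/(y + 5) - 4/(y + 4) + 4/(y - 5): now ∫(4/(y - 5)) dy + ∫(-4/(y + 4)) dy + ∫(2/(y + 5)) dy + ∫(-3/(y**2 + 4)) dy.
Step 2. Evaluate the standard form [assuming y > -5]: now 2*log(y + 5) + ∫(4/(y - 5)) dy + ∫(-4/(y + 4)) dy + ∫(-3/(y**2 + 4)) dy.
Step 3. Evaluate the standard form [assuming y > 5]: now 4*log(y - 5) + 2*log(y + 5) + ∫(-4/(y + 4)) dy + ∫(-3/(y**2 + 4)) dy.
Step 4. Evaluate the standard form [assuming y > -4]: now 4*log(y - 5) - 4*log(y + 4) + 2*log(y + 5) + ∫(-3/(y**2 + 4)) dy.
Step 5. Evaluate the standard form: now 4*log(y - 5) - 4*log(y + 4) + 2*log(y + 5) - 3*atan(y/2)/2.
Answer: 4*log(y - 5) - 4*log(y + 4) + 2*log(y + 5) - 3*atan(y/2)/2.


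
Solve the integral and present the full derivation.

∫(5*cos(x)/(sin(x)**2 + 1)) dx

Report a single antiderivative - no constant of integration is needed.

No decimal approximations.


Step 1. Substitute u = sin(x), turning ∫(5*cos(x)/(sin(x)**2 + 1)) dx into ∫(5/(u**2 + 1)) du: now ∫(5/(u**2 + 1)) du.
Step 2. Evaluate the standard form: now 5*atan(u).
Step 3. Substitute back u = sin(x): now 5*atan(sin(x)).
Answer: 5*atan(sin(x)).


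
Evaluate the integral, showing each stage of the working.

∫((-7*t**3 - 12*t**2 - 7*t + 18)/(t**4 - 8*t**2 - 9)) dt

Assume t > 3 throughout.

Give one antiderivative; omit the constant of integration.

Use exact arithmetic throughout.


Step 1. Decompose ∫((-7*t**3 - 12*t**2 - 7*t + 18)/(t**4 - 8*t**2 - 9)) dt by partial fractions, (-7*t**3 - 12*t**2 - 7*t + 18)/(t**4 - 8*t**2 - 9) = -3/(t**2 + 1) - 2/(t + 3) - 5/(t - 3): now ∫(-5/(t - 3)) dt + ∫(-2/(t + 3)) dt + ∫(-3/(t**2 + 1)) dt.
Step 2. Evaluate the standard form [assuming t > 3]: now -5*log(t - 3) + ∫(-2/(t + 3)) dt + ∫(-3/(t**2 + 1)) dt.
Step 3. Evaluate the standard form [assuming t > -3]: now -5*log(t - 3) - 2*log(t + 3) + ∫(-3/(t**2 + 1)) dt.
Step 4. Evaluate the standard form: now -5*log(t - 3) - 2*log(t + 3) - 3*atan(t).
Answer: -5*log(t - 3) - 2*log(t + 3) - 3*atan(t).


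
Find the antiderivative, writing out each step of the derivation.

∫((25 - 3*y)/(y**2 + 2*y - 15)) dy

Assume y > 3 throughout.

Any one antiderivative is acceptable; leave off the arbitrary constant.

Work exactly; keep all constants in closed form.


Step 1. Decompose ∫((25 - 3*y)/(y**2 + 2*y - 15)) dy by partial fractions, (25 - 3*y)/(y**2 + 2*y - 15) = -5/(y + 5) + 2/(y - 3): now ∫(2/(y - 3)) dy + ∫(-5/(y + 5)) dy.
Step 2. Evaluate the standard form [assuming y > 3]: now 2*log(y - 3) + ∫(-5/(y + 5)) dy.
Step 3. Evaluate the standard form [assuming y > -5]: now 2*log(y - 3) - 5*log(y + 5).
Answer: 2*log(y - 3) - 5*log(y + 5).


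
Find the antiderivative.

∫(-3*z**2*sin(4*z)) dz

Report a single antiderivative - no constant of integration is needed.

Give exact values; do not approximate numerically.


Answer: 3*z**2*cos(4*z)/4 - 3*z*sin(4*z)/8 - 3*cos(4*z)/32.


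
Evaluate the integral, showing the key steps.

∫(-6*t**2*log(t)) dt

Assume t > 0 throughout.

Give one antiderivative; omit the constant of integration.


Step 1. Integrate ∫(-6*t**2*log(t)) dt by parts with u = log(t), dv = (-6*t**2) dt, so v = -2*t**3 [assuming t > 0]: now -2*t**3*log(t) + ∫(2*t**2) dt.
Step 2. Evaluate the standard form: now -2*t**3*log(t) + 2*t**3/3.
Answer: -2*t**3*log(t) + 2*t**3/3.


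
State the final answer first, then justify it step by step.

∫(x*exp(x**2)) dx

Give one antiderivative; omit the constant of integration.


The answer is exp(x**2)/2.
Step 1. Substitute u = x**2, turning ∫(x*exp(x**2)) dx into ∫(exp(u)/2) du: now ∫(exp(u)/2) du.
Step 2. Evaluate the standard form: now exp(u)/2.
Step 3. Substitute back u = x**2: now exp(x**2)/2.
Answer: exp(x**2)/2.


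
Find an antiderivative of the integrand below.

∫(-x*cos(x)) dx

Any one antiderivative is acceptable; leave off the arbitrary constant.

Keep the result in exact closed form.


Answer: -x*sin(x) - cos(x).


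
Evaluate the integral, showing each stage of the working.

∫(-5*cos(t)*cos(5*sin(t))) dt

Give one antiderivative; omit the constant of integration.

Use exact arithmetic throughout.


Step 1. Substitute u = sin(t), turning ∫(-5*cos(t)*cos(5*sin(t))) dt into ∫(-5*cos(5*u)) du: now ∫(-5*cos(5*u)) du.
Step 2. Evaluate the standard form: now -sin(5*u).
Step 3. Substitute back u = sin(t): now -sin(5*sin(t)).
Answer: -sin(5*sin(t)).


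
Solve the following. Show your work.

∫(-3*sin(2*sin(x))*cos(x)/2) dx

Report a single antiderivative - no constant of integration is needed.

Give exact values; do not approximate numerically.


Step 1. Substitute u = sin(x), turning ∫(-3*sin(2*sin(x))*cos(x)/2) dx into ∫(-3*sin(2*u)/2) du: now ∫(-3*sin(2*u)/2) du.
Step 2. Evaluate the standard form: now 3*cos(2*u)/4.
Step 3. Substitute back u = sin(x): now 3*cos(2*sin(x))/4.
Answer: 3*cos(2*sin(x))/4.


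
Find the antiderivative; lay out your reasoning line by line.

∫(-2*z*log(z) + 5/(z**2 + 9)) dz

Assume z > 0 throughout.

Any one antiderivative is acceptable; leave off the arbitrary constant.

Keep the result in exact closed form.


Step 1. Rewrite: now ∫(-2*z*log(z)) dz + ∫(5/(z**2 + 9)) dz.
Step 2. Integrate ∫(-2*z*log(z)) dz by parts with u = log(z), dv = (-2*z) dz, so v = -z**2 [assuming z > 0]: now -z**2*log(z) + ∫(z) dz + ∫(5/(z**2 + 9)) dz.
Step 3. Evaluate the standard form: now -z**2*log(z) + z**2/2 + ∫(5/(z**2 + 9)) dz.
Step 4. Evaluate the standard form: now -z**2*log(z) + z**2/2 + 5*atan(z/3)/3.
Answer: -z**2*log(z) + z**2/2 + 5*atan(z/3)/3.


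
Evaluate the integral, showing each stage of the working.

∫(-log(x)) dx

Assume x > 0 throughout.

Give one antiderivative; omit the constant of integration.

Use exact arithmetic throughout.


Step 1. Integrate ∫(-log(x)) dx by parts with u = log(x), dv = (-1) dx, so v = -x [assuming x > 0]: now -x*log(x) + ∫(1) dx.
Step 2. Evaluate the standard form: now -x*log(x) + x.
Answer: -x*log(x) + x.


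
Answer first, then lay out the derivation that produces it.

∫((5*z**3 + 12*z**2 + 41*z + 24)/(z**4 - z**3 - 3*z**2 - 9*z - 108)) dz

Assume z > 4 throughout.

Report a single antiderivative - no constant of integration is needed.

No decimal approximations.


The answer is 4*log(z - 4) + log(z + 3) + 4*atan(z/3)/3.
Step 1. Decompose ∫((5*z**3 + 12*z**2 + 41*z + 24)/(z**4 - z**3 - 3*z**2 - 9*z - 108)) dz by partial fractions, (5*z**3 + 12*z**2 + 41*z + 24)/(z**4 - z**3 - 3*z**2 - 9*z - 108) = 4/(z**2 + 9) + 1/(z + 3) + 4/(z - 4): now ∫(4/(z - 4)) dz + ∫(1/(z + 3)) dz + ∫(4/(z**2 + 9)) dz.
Step 2. Evaluate the standard form [assuming z > 4]: now 4*log(z - 4) + ∫(1/(z + 3)) dz + ∫(4/(z**2 + 9)) dz.
Step 3. Evaluate the standard form [assuming z > -3]: now 4*log(z - 4) + log(z + 3) + ∫(4/(z**2 + 9)) dz.
Step 4. Evaluate the standard form: now 4*log(z - 4) + log(z + 3) + 4*atan(z/3)/3.
Answer: 4*log(z - 4) + log(z + 3) + 4*atan(z/3)/3.


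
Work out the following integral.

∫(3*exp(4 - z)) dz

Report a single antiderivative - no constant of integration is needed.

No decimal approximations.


Answer: -3*exp(4 - z).


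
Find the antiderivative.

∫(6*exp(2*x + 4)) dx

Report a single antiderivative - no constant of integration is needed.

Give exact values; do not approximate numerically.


Answer: 3*exp(2*x + 4).


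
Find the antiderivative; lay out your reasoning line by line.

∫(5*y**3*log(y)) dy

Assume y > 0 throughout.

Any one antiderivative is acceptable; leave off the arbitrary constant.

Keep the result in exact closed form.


Step 1. Integrate ∫(5*y**3*log(y)) dy by parts with u = log(y), dv = (5*y**3) dy, so v = 5*y**4/4 [assuming y > 0]: now 5*y**4*log(y)/4 + ∫(-5*y**3/4) dy.
Step 2. Evaluate the standard form: now 5*y**4*log(y)/4 - 5*y**4/16.
Answer: 5*y**4*log(y)/4 - 5*y**4/16.


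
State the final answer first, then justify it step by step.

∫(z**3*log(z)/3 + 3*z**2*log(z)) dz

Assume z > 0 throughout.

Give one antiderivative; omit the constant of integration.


The answer is z**4*log(z)/12 - z**4/48 + z**3*log(z) - z**3/3.
Step 1. Rewrite: now ∫(3*z**2*log(z)) dz + ∫(z**3*log(z)/3) dz.
Step 2. Integrate ∫(3*z**2*log(z)) dz by parts with u = log(z), dv = (3*z**2) dz, so v = z**3 [assuming z > 0]: now z**3*log(z) + ∫(-z**2) dz + ∫(z**3*log(z)/3) dz.
Step 3. Evaluate the standard form: now z**3*log(z) - z**3/3 + ∫(z**3*log(z)/3) dz.
Step 4. Integrate ∫(z**3*log(z)/3) dz by parts with u = log(z), dv = (z**3/3) dz, so v = z**4/12 [assuming z > 0]: now z**4*log(z)/12 + z**3*log(z) - z**3/3 + ∫(-z**3/12) dz.
Step 5. Evaluate the standard form: now z**4*log(z)/12 - z**4/48 + z**3*log(z) - z**3/3.
Answer: z**4*log(z)/12 - z**4/48 + z**3*log(z) - z**3/3.


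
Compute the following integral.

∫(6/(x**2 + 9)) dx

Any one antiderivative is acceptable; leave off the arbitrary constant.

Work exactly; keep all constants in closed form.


Answer: 2*atan(x/3).


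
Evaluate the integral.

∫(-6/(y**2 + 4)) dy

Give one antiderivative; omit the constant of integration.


Answer: -3*atan(y/2).


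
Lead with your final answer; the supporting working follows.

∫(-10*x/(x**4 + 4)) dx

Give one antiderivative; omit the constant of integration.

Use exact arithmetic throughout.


The answer is -5*atan(x**2/2)/2.
Step 1. Substitute u = x**2, turning ∫(-10*x/(x**4 + 4)) dx into ∫(-5/(u**2 + 4)) du: now ∫(-5/(u**2 + 4)) du.
Step 2. Evaluate the standard form: now -5*atan(u/2)/2.
Step 3. Substitute back u = x**2: now -5*atan(x**2/2)/2.
Answer: -5*atan(x**2/2)/2.


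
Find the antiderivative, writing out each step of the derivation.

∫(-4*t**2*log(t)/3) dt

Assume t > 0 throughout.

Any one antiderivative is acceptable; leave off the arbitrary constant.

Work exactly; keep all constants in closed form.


Step 1. Integrate ∫(-4*t**2*log(t)/3) dt by parts with u = log(t), dv = (-4*t**2/3) dt, so v = -4*t**3/9 [assuming t > 0]: now -4*t**3*log(t)/9 + ∫(4*t**2/9) dt.
Step 2. Evaluate the standard form: now -4*t**3*log(t)/9 + 4*t**3/27.
Answer: -4*t**3*log(t)/9 + 4*t**3/27.


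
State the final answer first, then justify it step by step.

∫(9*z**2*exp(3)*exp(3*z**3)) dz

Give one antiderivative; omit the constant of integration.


The answer is exp(3*z**3 + 3).
Step 1. Substitute u = z**3 + 1, turning ∫(9*z**2*exp(3)*exp(3*z**3)) dz into ∫(3*exp(3*u)) du: now ∫(3*exp(3*u)) du.
Step 2. Evaluate the standard form: now exp(3*u).
Step 3. Substitute back u = z**3 + 1: now exp(3*z**3 + 3).
Answer: exp(3*z**3 + 3).


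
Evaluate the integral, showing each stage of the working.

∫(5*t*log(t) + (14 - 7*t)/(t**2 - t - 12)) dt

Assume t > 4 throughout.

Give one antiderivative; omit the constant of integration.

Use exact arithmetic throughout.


Step 1. Rewrite: now ∫(5*t*log(t)) dt + ∫((14 - 7*t)/(t**2 - t - 12)) dt.
Step 2. Decompose ∫((14 - 7*t)/(t**2 - t - 12)) dt by partial fractions, (14 - 7*t)/(t**2 - t - 12) = -5/(t + 3) - 2/(t - 4): now ∫(5*t*log(t)) dt + ∫(-2/(t - 4)) dt + ∫(-5/(t + 3)) dt.
Step 3. Evaluate the standard form [assuming t > -3]: now -5*log(t + 3) + ∫(5*t*log(t)) dt + ∫(-2/(t - 4)) dt.
Step 4. Evaluate the standard form [assuming t > 4]: now -2*log(t - 4) - 5*log(t + 3) + ∫(5*t*log(t)) dt.
Step 5. Integrate ∫(5*t*log(t)) dt by parts with u = log(t), dv = (5*t) dt, so v = 5*t**2/2 [assuming t > 0]: now 5*t**2*log(t)/2 - 2*log(t - 4) - 5*log(t + 3) + ∫(-5*t/2) dt.
Step 6. Evaluate the standard form: now 5*t**2*log(t)/2 - 5*t**2/4 - 2*log(t - 4) - 5*log(t + 3).
Answer: 5*t**2*log(t)/2 - 5*t**2/4 - 2*log(t - 4) - 5*log(t + 3).


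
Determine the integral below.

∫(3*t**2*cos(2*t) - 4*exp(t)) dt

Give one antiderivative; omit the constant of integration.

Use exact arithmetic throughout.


Answer: 3*t**2*sin(2*t)/2 + 3*t*cos(2*t)/2 - 4*exp(t) - 3*sin(2*t)/4.


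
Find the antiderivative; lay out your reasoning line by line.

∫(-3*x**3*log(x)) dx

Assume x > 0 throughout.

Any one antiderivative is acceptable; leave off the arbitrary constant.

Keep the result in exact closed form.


Step 1. Integrate ∫(-3*x**3*log(x)) dx by parts with u = log(x), dv = (-3*x**3) dx, so v = -3*x**4/4 [assuming x > 0]: now -3*x**4*log(x)/4 + ∫(3*x**3/4) dx.
Step 2. Evaluate the standard form: now -3*x**4*log(x)/4 + 3*x**4/16.
Answer: -3*x**4*log(x)/4 + 3*x**4/16.


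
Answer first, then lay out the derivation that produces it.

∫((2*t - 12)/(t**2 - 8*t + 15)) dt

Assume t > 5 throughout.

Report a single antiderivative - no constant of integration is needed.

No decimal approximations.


The answer is -log(t - 5) + 3*log(t - 3).
Step 1. Decompose ∫((2*t - 12)/(t**2 - 8*t + 15)) dt by partial fractions, (2*t - 12)/(t**2 - 8*t + 15) = 3/(t - 3) - 1/(t - 5): now ∫(-1/(t - 5)) dt + ∫(3/(t - 3)) dt.
Step 2. Evaluate the standard form [assuming t > 3]: now 3*log(t - 3) + ∫(-1/(t - 5)) dt.
Step 3. Evaluate the standard form [assuming t > 5]: now -log(t - 5) + 3*log(t - 3).
Answer: -log(t - 5) + 3*log(t - 3).


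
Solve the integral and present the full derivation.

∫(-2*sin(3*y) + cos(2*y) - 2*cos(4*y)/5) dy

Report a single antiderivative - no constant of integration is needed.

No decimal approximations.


Step 1. Rewrite: now ∫(-2*sin(3*y)) dy + ∫(cos(2*y)) dy + ∫(-2*cos(4*y)/5) dy.
Step 2. Evaluate the standard form: now 2*cos(3*y)/3 + ∫(cos(2*y)) dy + ∫(-2*cos(4*y)/5) dy.
Step 3. Evaluate the standard form: now -sin(4*y)/10 + 2*cos(3*y)/3 + ∫(cos(2*y)) dy.
Step 4. Evaluate the standard form: now sin(2*y)/2 - sin(4*y)/10 + 2*cos(3*y)/3.
Answer: sin(2*y)/2 - sin(4*y)/10 + 2*cos(3*y)/3.


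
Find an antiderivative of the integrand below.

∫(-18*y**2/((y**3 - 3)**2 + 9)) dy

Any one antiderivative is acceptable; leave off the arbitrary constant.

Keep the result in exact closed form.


Answer: -2*atan(y**3/3 - 1).


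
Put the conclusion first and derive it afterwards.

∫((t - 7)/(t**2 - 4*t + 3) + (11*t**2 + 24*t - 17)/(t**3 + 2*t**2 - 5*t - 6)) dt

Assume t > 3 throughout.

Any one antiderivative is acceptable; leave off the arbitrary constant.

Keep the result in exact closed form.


The answer is -2*log(t - 3) + 5*log(t - 2) + 3*log(t - 1) + 5*log(t + 1) + log(t + 3).
Step 1. Rewrite: now ∫((t - 7)/(t**2 - 4*t + 3)) dt + ∫((11*t**2 + 24*t - 17)/(t**3 + 2*t**2 - 5*t - 6)) dt.
Step 2. Decompose ∫((t - 7)/(t**2 - 4*t + 3)) dt by partial fractions, (t - 7)/(t**2 - 4*t + 3) = 3/(t - 1) - 2/(t - 3): now ∫((11*t**2 + 24*t - 17)/(t**3 + 2*t**2 - 5*t - 6)) dt + ∫(-2/(t - 3)) dt + ∫(3/(t - 1)) dt.
Step 3. Evaluate the standard form [assuming t > 1]: now 3*log(t - 1) + ∫((11*t**2 + 24*t - 17)/(t**3 + 2*t**2 - 5*t - 6)) dt + ∫(-2/(t - 3)) dt.
Step 4. Evaluate the standard form [assuming t > 3]: now -2*log(t - 3) + 3*log(t - 1) + ∫((11*t**2 + 24*t - 17)/(t**3 + 2*t**2 - 5*t - 6)) dt.
Step 5. Decompose ∫((11*t**2 + 24*t - 17)/(t**3 + 2*t**2 - 5*t - 6)) dt by partial fractions, (11*t**2 + 24*t - 17)/(t**3 + 2*t**2 - 5*t - 6) = 1/(t + 3) + 5/(t + 1) + 5/(t - 2): now -2*log(t - 3) + 3*log(t - 1) + ∫(5/(t - 2)) dt + ∫(5/(t + 1)) dt + ∫(1/(t + 3)) dt.
Step 6. Evaluate the standard form [assuming t > -3]: now -2*log(t - 3) + 3*log(t - 1) + log(t + 3) + ∫(5/(t - 2)) dt + ∫(5/(t + 1)) dt.
Step 7. Evaluate the standard form [assuming t > -1]: now -2*log(t - 3) + 3*log(t - 1) + 5*log(t + 1) + log(t + 3) + ∫(5/(t - 2)) dt.
Step 8. Evaluate the standard form [assuming t > 2]: now -2*log(t - 3) + 5*log(t - 2) + 3*log(t - 1) + 5*log(t + 1) + log(t + 3).
Answer: -2*log(t - 3) + 5*log(t - 2) + 3*log(t - 1) + 5*log(t + 1) + log(t + 3).


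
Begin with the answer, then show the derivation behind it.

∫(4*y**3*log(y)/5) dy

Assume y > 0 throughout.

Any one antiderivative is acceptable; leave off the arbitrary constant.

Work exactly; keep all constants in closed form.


The answer is y**4*log(y)/5 - y**4/20.
Step 1. Integrate ∫(4*y**3*log(y)/5) dy by parts with u = log(y), dv = (4*y**3/5) dy, so v = y**4/5 [assuming y > 0]: now y**4*log(y)/5 + ∫(-y**3/5) dy.
Step 2. Evaluate the standard form: now y**4*log(y)/5 - y**4/20.
Answer: y**4*log(y)/5 - y**4/20.


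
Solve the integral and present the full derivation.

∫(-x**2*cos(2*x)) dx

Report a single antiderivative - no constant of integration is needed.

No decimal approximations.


Step 1. Integrate ∫(-x**2*cos(2*x)) dx by parts with u = x**2, dv = (-cos(2*x)) dx, so v = -sin(2*x)/2: now -x**2*sin(2*x)/2 + ∫(x*sin(2*x)) dx.
Step 2. Integrate ∫(x*sin(2*x)) dx by parts with u = x, dv = (sin(2*x)) dx, so v = -cos(2*x)/2: now -x**2*sin(2*x)/2 - x*cos(2*x)/2 + ∫(cos(2*x)/2) dx.
Step 3. Evaluate the standard form: now -x**2*sin(2*x)/2 - x*cos(2*x)/2 + sin(2*x)/4.
Answer: -x**2*sin(2*x)/2 - x*cos(2*x)/2 + sin(2*x)/4.


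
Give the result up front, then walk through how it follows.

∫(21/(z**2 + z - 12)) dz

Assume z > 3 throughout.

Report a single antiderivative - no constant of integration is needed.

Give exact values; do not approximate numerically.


The answer is 3*log(z - 3) - 3*log(z + 4).
Step 1. Decompose ∫(21/(z**2 + z - 12)) dz by partial fractions, 21/(z**2 + z - 12) = -3/(z + 4) + 3/(z - 3): now ∫(3/(z - 3)) dz + ∫(-3/(z + 4)) dz.
Step 2. Evaluate the standard form [assuming z > -4]: now -3*log(z + 4) + ∫(3/(z - 3)) dz.
Step 3. Evaluate the standard form [assuming z > 3]: now 3*log(z - 3) - 3*log(z + 4).
Answer: 3*log(z - 3) - 3*log(z + 4).


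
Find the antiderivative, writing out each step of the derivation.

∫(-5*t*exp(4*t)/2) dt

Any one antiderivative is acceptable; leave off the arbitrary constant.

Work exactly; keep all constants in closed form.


Step 1. Integrate ∫(-5*t*exp(4*t)/2) dt by parts with u = t, dv = (-5*exp(4*t)/2) dt, so v = -5*exp(4*t)/8: now -5*t*exp(4*t)/8 + ∫(5*exp(4*t)/8) dt.
Step 2. Evaluate the standard form: now -5*t*exp(4*t)/8 + 5*exp(4*t)/32.
Answer: -5*t*exp(4*t)/8 + 5*exp(4*t)/32.


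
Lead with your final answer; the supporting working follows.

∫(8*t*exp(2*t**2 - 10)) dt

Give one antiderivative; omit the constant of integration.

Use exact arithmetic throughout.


The answer is 2*exp(2*t**2 - 10).
Step 1. Substitute u = t**2 - 5, turning ∫(8*t*exp(2*t**2 - 10)) dt into ∫(4*exp(2*u)) du: now ∫(4*exp(2*u)) du.
Step 2. Evaluate the standard form: now 2*exp(2*u).
Step 3. Substitute back u = t**2 - 5: now 2*exp(2*t**2 - 10).
Answer: 2*exp(2*t**2 - 10).


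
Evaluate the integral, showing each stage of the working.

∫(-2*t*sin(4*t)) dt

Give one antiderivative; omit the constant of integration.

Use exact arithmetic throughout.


Step 1. Integrate ∫(-2*t*sin(4*t)) dt by parts with u = t, dv = (-2*sin(4*t)) dt, so v = cos(4*t)/2: now t*cos(4*t)/2 + ∫(-cos(4*t)/2) dt.
Step 2. Evaluate the standard form: now t*cos(4*t)/2 - sin(4*t)/8.
Answer: t*cos(4*t)/2 - sin(4*t)/8.


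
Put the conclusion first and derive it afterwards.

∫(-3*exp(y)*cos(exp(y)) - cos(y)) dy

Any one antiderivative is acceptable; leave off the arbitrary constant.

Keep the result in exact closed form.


The answer is -sin(y) - 3*sin(exp(y)).
Step 1. Rewrite: now ∫(-3*exp(y)*cos(exp(y))) dy + ∫(-cos(y)) dy.
Step 2. Substitute u = exp(y), turning ∫(-3*exp(y)*cos(exp(y))) dy into ∫(-3*cos(u)) du: now ∫(-3*cos(u)) du + ∫(-cos(y)) dy.
Step 3. Evaluate the standard form: now -3*sin(u) + ∫(-cos(y)) dy.
Step 4. Substitute back u = exp(y): now -3*sin(exp(y)) + ∫(-cos(y)) dy.
Step 5. Evaluate the standard form: now -sin(y) - 3*sin(exp(y)).
Answer: -sin(y) - 3*sin(exp(y)).


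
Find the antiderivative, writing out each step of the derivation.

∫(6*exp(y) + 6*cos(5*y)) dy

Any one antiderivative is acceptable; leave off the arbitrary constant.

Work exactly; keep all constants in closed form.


Step 1. Rewrite: now ∫(6*exp(y)) dy + ∫(6*cos(5*y)) dy.
Step 2. Evaluate the standard form: now 6*sin(5*y)/5 + ∫(6*exp(y)) dy.
Step 3. Evaluate the standard form: now 6*exp(y) + 6*sin(5*y)/5.
Answer: 6*exp(y) + 6*sin(5*y)/5.


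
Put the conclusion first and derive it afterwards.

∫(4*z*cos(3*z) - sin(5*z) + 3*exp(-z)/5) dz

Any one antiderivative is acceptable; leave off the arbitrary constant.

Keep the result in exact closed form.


The answer is 4*z*sin(3*z)/3 + 4*cos(3*z)/9 + cos(5*z)/5 - 3*exp(-z)/5.
Step 1. Rewrite: now ∫(4*z*cos(3*z)) dz + ∫(3*exp(-z)/5) dz + ∫(-sin(5*z)) dz.
Step 2. Integrate ∫(4*z*cos(3*z)) dz by parts with u = z, dv = (4*cos(3*z)) dz, so v = 4*sin(3*z)/3: now 4*z*sin(3*z)/3 + ∫(3*exp(-z)/5) dz + ∫(-4*sin(3*z)/3) dz + ∫(-sin(5*z)) dz.
Step 3. Evaluate the standard form: now 4*z*sin(3*z)/3 + 4*cos(3*z)/9 + ∫(3*exp(-z)/5) dz + ∫(-sin(5*z)) dz.
Step 4. Evaluate the standard form: now 4*z*sin(3*z)/3 + 4*cos(3*z)/9 + ∫(-sin(5*z)) dz - 3*exp(-z)/5.
Step 5. Evaluate the standard form: now 4*z*sin(3*z)/3 + 4*cos(3*z)/9 + cos(5*z)/5 - 3*exp(-z)/5.
Answer: 4*z*sin(3*z)/3 + 4*cos(3*z)/9 + cos(5*z)/5 - 3*exp(-z)/5.


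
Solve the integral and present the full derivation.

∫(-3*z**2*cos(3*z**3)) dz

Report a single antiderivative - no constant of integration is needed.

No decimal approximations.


Step 1. Substitute u = z**3, turning ∫(-3*z**2*cos(3*z**3)) dz into ∫(-cos(3*u)) du: now ∫(-cos(3*u)) du.
Step 2. Evaluate the standard form: now -sin(3*u)/3.
Step 3. Substitute back u = z**3: now -sin(3*z**3)/3.
Answer: -sin(3*z**3)/3.


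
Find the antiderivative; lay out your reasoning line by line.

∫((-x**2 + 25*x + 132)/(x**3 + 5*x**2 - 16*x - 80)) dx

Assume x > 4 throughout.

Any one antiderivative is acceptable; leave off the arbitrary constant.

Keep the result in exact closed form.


Step 1. Decompose ∫((-x**2 + 25*x + 132)/(x**3 + 5*x**2 - 16*x - 80)) dx by partial fractions, (-x**2 + 25*x + 132)/(x**3 + 5*x**2 - 16*x - 80) = -2/(x + 5) - 2/(x + 4) + 3/(x - 4): now ∫(3/(x - 4)) dx + ∫(-2/(x + 4)) dx + ∫(-2/(x + 5)) dx.
Step 2. Evaluate the standard form [assuming x > -5]: now -2*log(x + 5) + ∫(3/(x - 4)) dx + ∫(-2/(x + 4)) dx.
Step 3. Evaluate the standard form [assuming x > 4]: now 3*log(x - 4) - 2*log(x + 5) + ∫(-2/(x + 4)) dx.
Step 4. Evaluate the standard form [assuming x > -4]: now 3*log(x - 4) - 2*log(x + 4) - 2*log(x + 5).
Answer: 3*log(x - 4) - 2*log(x + 4) - 2*log(x + 5).


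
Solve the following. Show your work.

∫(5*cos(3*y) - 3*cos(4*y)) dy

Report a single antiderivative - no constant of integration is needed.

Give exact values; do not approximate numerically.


Step 1. Rewrite: now ∫(5*cos(3*y)) dy + ∫(-3*cos(4*y)) dy.
Step 2. Evaluate the standard form: now -3*sin(4*y)/4 + ∫(5*cos(3*y)) dy.
Step 3. Evaluate the standard form: now 5*sin(3*y)/3 - 3*sin(4*y)/4.
Answer: 5*sin(3*y)/3 - 3*sin(4*y)/4.


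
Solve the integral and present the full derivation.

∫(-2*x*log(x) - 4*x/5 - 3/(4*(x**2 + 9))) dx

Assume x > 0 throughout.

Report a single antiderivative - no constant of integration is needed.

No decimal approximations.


Step 1. Rewrite: now ∫(-4*x/5) dx + ∫(-2*x*log(x)) dx + ∫(-3/(4*(x**2 + 9))) dx.
Step 2. Evaluate the standard form: now -atan(x/3)/4 + ∫(-4*x/5) dx + ∫(-2*x*log(x)) dx.
Step 3. Integrate ∫(-2*x*log(x)) dx by parts with u = log(x), dv = (-2*x) dx, so v = -x**2 [assuming x > 0]: now -x**2*log(x) - atan(x/3)/4 + ∫(-4*x/5) dx + ∫(x) dx.
Step 4. Evaluate the standard form: now -x**2*log(x) + x**2/2 - atan(x/3)/4 + ∫(-4*x/5) dx.
Step 5. Evaluate the standard form: now -x**2*log(x) + x**2/10 - atan(x/3)/4.
Answer: -x**2*log(x) + x**2/10 - atan(x/3)/4.


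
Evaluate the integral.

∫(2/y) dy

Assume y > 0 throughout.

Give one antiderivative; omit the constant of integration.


Answer: 2*log(y).


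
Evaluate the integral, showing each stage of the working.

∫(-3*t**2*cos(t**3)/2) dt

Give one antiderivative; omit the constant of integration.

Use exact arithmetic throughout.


Step 1. Substitute u = t**3, turning ∫(-3*t**2*cos(t**3)/2) dt into ∫(-cos(u)/2) du: now ∫(-cos(u)/2) du.
Step 2. Evaluate the standard form: now -sin(u)/2.
Step 3. Substitute back u = t**3: now -sin(t**3)/2.
Answer: -sin(t**3)/2.


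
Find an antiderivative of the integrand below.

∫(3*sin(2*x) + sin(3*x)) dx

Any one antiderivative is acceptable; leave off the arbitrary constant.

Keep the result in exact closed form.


Answer: -3*cos(2*x)/2 - cos(3*x)/3.


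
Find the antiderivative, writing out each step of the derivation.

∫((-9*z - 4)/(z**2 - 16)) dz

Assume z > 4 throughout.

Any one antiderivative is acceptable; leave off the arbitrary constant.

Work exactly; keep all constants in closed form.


Step 1. Decompose ∫((-9*z - 4)/(z**2 - 16)) dz by partial fractions, (-9*z - 4)/(z**2 - 16) = -4/(z + 4) - 5/(z - 4): now ∫(-5/(z - 4)) dz + ∫(-4/(z + 4)) dz.
Step 2. Evaluate the standard form [assuming z > -4]: now -4*log(z + 4) + ∫(-5/(z - 4)) dz.
Step 3. Evaluate the standard form [assuming z > 4]: now -5*log(z - 4) - 4*log(z + 4).
Answer: -5*log(z - 4) - 4*log(z + 4).


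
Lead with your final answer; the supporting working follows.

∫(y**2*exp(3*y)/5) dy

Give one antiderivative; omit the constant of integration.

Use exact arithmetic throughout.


The answer is y**2*exp(3*y)/15 - 2*y*exp(3*y)/45 + 2*exp(3*y)/135.
Step 1. Integrate ∫(y**2*exp(3*y)/5) dy by parts with u = y**2, dv = (exp(3*y)/5) dy, so v = exp(3*y)/15: now y**2*exp(3*y)/15 + ∫(-2*y*exp(3*y)/15) dy.
Step 2. Integrate ∫(-2*y*exp(3*y)/15) dy by parts with u = y, dv = (-2*exp(3*y)/15) dy, so v = -2*exp(3*y)/45: now y**2*exp(3*y)/15 - 2*y*exp(3*y)/45 + ∫(2*exp(3*y)/45) dy.
Step 3. Evaluate the standard form: now y**2*exp(3*y)/15 - 2*y*exp(3*y)/45 + 2*exp(3*y)/135.
Answer: y**2*exp(3*y)/15 - 2*y*exp(3*y)/45 + 2*exp(3*y)/135.


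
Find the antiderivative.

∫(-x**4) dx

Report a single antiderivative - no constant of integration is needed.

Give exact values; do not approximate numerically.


Answer: -x**5/5.


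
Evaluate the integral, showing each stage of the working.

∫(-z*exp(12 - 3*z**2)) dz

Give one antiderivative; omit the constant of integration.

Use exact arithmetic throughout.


Step 1. Substitute u = z**2 - 4, turning ∫(-z*exp(12 - 3*z**2)) dz into ∫(-exp(-3*u)/2) du: now ∫(-exp(-3*u)/2) du.
Step 2. Evaluate the standard form: now exp(-3*u)/6.
Step 3. Substitute back u = z**2 - 4: now exp(12 - 3*z**2)/6.
Answer: exp(12 - 3*z**2)/6.


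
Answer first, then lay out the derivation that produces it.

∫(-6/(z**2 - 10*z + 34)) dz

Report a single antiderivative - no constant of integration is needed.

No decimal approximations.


The answer is -2*atan(z/3 - 5/3).
Step 1. Substitute u = z - 5, turning ∫(-6/(z**2 - 10*z + 34)) dz into ∫(-6/(u**2 + 9)) du: now ∫(-6/(u**2 + 9)) du.
Step 2. Evaluate the standard form: now -2*atan(u/3).
Step 3. Substitute back u = z - 5: now -2*atan(z/3 - 5/3).
Answer: -2*atan(z/3 - 5/3).
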